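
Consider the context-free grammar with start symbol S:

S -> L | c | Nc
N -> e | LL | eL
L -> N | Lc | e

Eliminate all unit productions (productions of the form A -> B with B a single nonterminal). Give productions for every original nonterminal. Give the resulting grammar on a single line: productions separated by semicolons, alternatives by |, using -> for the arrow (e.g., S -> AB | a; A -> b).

S -> c | e | LL | Lc | Nc | eL; L -> e | LL | Lc | eL; N -> e | LL | eL

Unit productions: L->N, S->L.
Unit pairs (A ⇒* B via units): (L,N), (S,L), (S,N).
S: inherits non-unit rules of {L, N, S} → LL | Lc | Nc | c | e | eL.
L: inherits non-unit rules of {L, N} → LL | Lc | e | eL.
N: inherits non-unit rules of {N} → LL | e | eL.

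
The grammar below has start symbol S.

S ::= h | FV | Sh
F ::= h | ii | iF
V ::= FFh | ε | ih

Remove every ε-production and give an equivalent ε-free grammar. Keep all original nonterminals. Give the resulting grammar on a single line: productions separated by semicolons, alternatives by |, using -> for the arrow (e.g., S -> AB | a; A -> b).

S -> F | h | FV | Sh; F -> h | iF | ii; V -> ih | FFh

Nullable set: {V}.
S -> FV: V nullable, giving F | FV.
Drop V -> ε.
Unchanged (no nullable symbols): S -> Sh; S -> h; F -> h; F -> iF; F -> ii; V -> FFh; V -> ih.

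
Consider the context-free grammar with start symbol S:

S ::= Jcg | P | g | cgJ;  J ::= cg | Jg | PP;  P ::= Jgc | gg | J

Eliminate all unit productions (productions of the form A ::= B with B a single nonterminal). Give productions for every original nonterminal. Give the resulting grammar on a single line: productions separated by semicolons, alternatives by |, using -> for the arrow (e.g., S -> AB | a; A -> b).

S -> g | Jg | PP | cg | gg | Jcg | Jgc | cgJ; J -> Jg | PP | cg; P -> Jg | PP | cg | gg | Jgc

Unit productions: P->J, S->P.
Unit pairs (A ⇒* B via units): (P,J), (S,J), (S,P).
S: inherits non-unit rules of {J, P, S} → Jcg | Jg | Jgc | PP | cg | cgJ | g | gg.
J: inherits non-unit rules of {J} → Jg | PP | cg.
P: inherits non-unit rules of {J, P} → Jg | Jgc | PP | cg | gg.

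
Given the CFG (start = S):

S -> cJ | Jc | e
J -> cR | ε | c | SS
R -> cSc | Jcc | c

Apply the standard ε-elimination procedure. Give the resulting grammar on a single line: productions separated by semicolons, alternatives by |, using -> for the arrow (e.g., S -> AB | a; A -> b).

S -> c | e | Jc | cJ; J -> c | SS | cR; R -> c | cc | Jcc | cSc

Nullable set: {J}.
S -> Jc: J nullable, giving Jc | c.
S -> cJ: J nullable, giving c | cJ.
Drop J -> ε.
R -> Jcc: J nullable, giving Jcc | cc.
Unchanged (no nullable symbols): S -> e; J -> SS; J -> c; J -> cR; R -> c; R -> cSc.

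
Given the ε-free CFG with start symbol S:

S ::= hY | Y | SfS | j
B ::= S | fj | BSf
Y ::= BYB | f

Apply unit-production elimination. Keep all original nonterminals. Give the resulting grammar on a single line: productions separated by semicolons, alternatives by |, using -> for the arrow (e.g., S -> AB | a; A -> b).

S -> f | j | hY | BYB | SfS; B -> f | j | fj | hY | BSf | BYB | SfS; Y -> f | BYB

Unit productions: B->S, S->Y.
Unit pairs (A ⇒* B via units): (B,S), (B,Y), (S,Y).
S: inherits non-unit rules of {S, Y} → BYB | SfS | f | hY | j.
B: inherits non-unit rules of {B, S, Y} → BSf | BYB | SfS | f | fj | hY | j.
Y: inherits non-unit rules of {Y} → BYB | f.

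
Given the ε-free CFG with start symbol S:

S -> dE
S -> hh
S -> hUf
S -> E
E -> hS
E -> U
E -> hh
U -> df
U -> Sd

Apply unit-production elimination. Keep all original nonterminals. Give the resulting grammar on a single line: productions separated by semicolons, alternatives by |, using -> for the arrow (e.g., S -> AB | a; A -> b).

Unit productions: E->U, S->E.
Unit pairs (A ⇒* B via units): (E,U), (S,E), (S,U).
S: inherits non-unit rules of {E, S, U} → Sd | dE | df | hS | hUf | hh.
E: inherits non-unit rules of {E, U} → Sd | df | hS | hh.
U: inherits non-unit rules of {U} → Sd | df.

S -> Sd | dE | df | hS | hh | hUf; E -> Sd | df | hS | hh; U -> Sd | df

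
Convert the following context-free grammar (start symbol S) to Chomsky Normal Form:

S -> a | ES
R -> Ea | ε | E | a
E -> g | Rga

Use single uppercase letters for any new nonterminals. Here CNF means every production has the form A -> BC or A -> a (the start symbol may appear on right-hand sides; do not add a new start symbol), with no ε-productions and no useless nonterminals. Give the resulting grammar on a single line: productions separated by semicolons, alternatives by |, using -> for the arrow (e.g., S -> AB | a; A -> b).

Nullable: {R}; after ε-elimination: S -> a | ES; E -> g | ga | Rga; R -> E | a | Ea.
After unit-elimination: S -> a | ES; E -> g | ga | Rga; R -> a | g | Ea | ga | Rga.
TERM: introduce B -> a, A -> g and substitute in every rule of length ≥2.
BIN: E -> RAB becomes E -> RC, C -> AB; R -> RAB becomes R -> RD, D -> AB.

S -> a | ES; A -> g; B -> a; C -> AB; D -> AB; E -> g | AB | RC; R -> a | g | AB | EB | RD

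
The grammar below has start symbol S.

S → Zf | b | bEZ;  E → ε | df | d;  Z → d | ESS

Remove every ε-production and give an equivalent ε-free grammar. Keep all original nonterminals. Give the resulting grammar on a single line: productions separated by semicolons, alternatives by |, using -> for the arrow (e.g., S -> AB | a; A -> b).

Nullable set: {E}.
S -> bEZ: E nullable, giving bEZ | bZ.
Drop E -> ε.
Z -> ESS: E nullable, giving ESS | SS.
Unchanged (no nullable symbols): S -> Zf; S -> b; E -> d; E -> df; Z -> d.

S -> b | Zf | bZ | bEZ; E -> d | df; Z -> d | SS | ESS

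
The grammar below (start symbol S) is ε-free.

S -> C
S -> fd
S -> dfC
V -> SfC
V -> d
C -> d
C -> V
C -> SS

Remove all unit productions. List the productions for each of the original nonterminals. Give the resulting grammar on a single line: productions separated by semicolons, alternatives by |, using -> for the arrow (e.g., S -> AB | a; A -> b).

Unit productions: C->V, S->C.
Unit pairs (A ⇒* B via units): (C,V), (S,C), (S,V).
S: inherits non-unit rules of {C, S, V} → SS | SfC | d | dfC | fd.
C: inherits non-unit rules of {C, V} → SS | SfC | d.
V: inherits non-unit rules of {V} → SfC | d.

S -> d | SS | fd | SfC | dfC; C -> d | SS | SfC; V -> d | SfC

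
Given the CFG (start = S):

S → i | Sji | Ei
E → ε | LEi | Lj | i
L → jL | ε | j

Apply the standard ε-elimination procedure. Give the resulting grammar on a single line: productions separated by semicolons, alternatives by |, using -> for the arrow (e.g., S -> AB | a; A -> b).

Nullable set: {E, L}.
S -> Ei: E nullable, giving Ei | i.
Drop E -> ε.
E -> LEi: L, E nullable, giving Ei | LEi | Li | i.
E -> Lj: L nullable, giving Lj | j.
Drop L -> ε.
L -> jL: L nullable, giving j | jL.
Unchanged (no nullable symbols): S -> Sji; S -> i; E -> i; L -> j.

S -> i | Ei | Sji; E -> i | j | Ei | Li | Lj | LEi; L -> j | jL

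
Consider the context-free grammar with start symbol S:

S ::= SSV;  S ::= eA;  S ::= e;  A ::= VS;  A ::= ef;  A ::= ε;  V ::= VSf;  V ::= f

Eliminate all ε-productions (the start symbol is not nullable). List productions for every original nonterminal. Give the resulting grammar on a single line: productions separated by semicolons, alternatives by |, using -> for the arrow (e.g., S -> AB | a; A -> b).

S -> e | eA | SSV; A -> VS | ef; V -> f | VSf

Nullable set: {A}.
S -> eA: A nullable, giving e | eA.
Drop A -> ε.
Unchanged (no nullable symbols): S -> SSV; S -> e; A -> VS; A -> ef; V -> VSf; V -> f.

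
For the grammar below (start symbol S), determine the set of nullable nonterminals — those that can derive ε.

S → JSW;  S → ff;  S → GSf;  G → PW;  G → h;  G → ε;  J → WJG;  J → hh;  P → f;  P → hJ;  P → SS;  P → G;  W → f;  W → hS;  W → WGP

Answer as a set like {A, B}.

Directly nullable (have an ε-rule): {G}.
P is nullable via P -> G (every symbol on the right is already known nullable).
Not nullable: J, S, W — each has a terminal in every rule's right-hand side or depends on a non-nullable symbol.

{G, P}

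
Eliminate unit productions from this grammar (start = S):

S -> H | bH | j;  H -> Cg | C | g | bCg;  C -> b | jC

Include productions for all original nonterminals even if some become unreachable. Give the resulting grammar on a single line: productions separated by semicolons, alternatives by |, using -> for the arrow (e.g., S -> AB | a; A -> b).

Unit productions: H->C, S->H.
Unit pairs (A ⇒* B via units): (H,C), (S,C), (S,H).
S: inherits non-unit rules of {C, H, S} → Cg | b | bCg | bH | g | j | jC.
C: inherits non-unit rules of {C} → b | jC.
H: inherits non-unit rules of {C, H} → Cg | b | bCg | g | jC.

S -> b | g | j | Cg | bH | jC | bCg; C -> b | jC; H -> b | g | Cg | jC | bCg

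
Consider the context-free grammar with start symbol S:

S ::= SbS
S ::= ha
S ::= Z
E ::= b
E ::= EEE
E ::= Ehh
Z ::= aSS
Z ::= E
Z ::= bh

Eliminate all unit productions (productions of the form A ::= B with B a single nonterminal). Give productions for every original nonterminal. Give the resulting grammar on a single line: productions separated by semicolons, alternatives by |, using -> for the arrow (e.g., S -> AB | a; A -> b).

Unit productions: S->Z, Z->E.
Unit pairs (A ⇒* B via units): (S,E), (S,Z), (Z,E).
S: inherits non-unit rules of {E, S, Z} → EEE | Ehh | SbS | aSS | b | bh | ha.
E: inherits non-unit rules of {E} → EEE | Ehh | b.
Z: inherits non-unit rules of {E, Z} → EEE | Ehh | aSS | b | bh.

S -> b | bh | ha | EEE | Ehh | SbS | aSS; E -> b | EEE | Ehh; Z -> b | bh | EEE | Ehh | aSS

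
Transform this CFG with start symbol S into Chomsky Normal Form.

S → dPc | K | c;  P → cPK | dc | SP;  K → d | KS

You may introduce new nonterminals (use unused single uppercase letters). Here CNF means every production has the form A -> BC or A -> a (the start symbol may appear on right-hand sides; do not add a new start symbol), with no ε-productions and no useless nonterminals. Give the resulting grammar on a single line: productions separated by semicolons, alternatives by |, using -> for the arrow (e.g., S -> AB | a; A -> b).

S -> c | d | BD | KS; A -> c; B -> d; C -> PK; D -> PA; K -> d | KS; P -> AC | BA | SP

No ε-productions.
After unit-elimination: S -> c | d | KS | dPc; K -> d | KS; P -> SP | dc | cPK.
TERM: introduce A -> c, B -> d and substitute in every rule of length ≥2.
BIN: P -> APK becomes P -> AC, C -> PK; S -> BPA becomes S -> BD, D -> PA.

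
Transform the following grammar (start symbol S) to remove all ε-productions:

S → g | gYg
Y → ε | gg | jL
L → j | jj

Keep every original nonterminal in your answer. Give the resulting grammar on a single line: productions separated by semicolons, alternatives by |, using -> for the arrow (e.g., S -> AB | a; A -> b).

S -> g | gg | gYg; L -> j | jj; Y -> gg | jL

Nullable set: {Y}.
S -> gYg: Y nullable, giving gYg | gg.
Drop Y -> ε.
Unchanged (no nullable symbols): S -> g; L -> j; L -> jj; Y -> gg; Y -> jL.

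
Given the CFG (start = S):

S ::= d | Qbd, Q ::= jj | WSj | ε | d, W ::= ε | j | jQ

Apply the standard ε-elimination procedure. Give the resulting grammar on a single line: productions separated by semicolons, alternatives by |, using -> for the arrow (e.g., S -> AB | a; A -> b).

S -> d | bd | Qbd; Q -> d | Sj | jj | WSj; W -> j | jQ

Nullable set: {Q, W}.
S -> Qbd: Q nullable, giving Qbd | bd.
Drop Q -> ε.
Q -> WSj: W nullable, giving Sj | WSj.
Drop W -> ε.
W -> jQ: Q nullable, giving j | jQ.
Unchanged (no nullable symbols): S -> d; Q -> d; Q -> jj; W -> j.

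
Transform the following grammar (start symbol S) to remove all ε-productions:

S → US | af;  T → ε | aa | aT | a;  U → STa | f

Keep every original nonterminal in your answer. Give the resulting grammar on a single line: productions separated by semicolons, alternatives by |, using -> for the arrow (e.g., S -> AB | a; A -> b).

S -> US | af; T -> a | aT | aa; U -> f | Sa | STa

Nullable set: {T}.
Drop T -> ε.
T -> aT: T nullable, giving a | aT.
U -> STa: T nullable, giving STa | Sa.
Unchanged (no nullable symbols): S -> US; S -> af; T -> a; T -> aa; U -> f.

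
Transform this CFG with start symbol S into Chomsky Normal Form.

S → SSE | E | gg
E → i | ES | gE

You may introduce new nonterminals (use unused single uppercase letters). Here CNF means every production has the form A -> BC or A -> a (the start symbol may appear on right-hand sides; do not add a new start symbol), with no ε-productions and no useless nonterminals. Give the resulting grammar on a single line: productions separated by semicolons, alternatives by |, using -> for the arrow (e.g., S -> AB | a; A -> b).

No ε-productions.
After unit-elimination: S -> i | ES | gE | gg | SSE; E -> i | ES | gE.
TERM: introduce A -> g and substitute in every rule of length ≥2.
BIN: S -> SSE becomes S -> SB, B -> SE.

S -> i | AA | AE | ES | SB; A -> g; B -> SE; E -> i | AE | ES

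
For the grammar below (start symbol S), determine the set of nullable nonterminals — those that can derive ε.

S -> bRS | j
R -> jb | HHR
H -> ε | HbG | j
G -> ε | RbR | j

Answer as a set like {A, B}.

{G, H}

Directly nullable (have an ε-rule): {G, H}.
Not nullable: R, S — each has a terminal in every rule's right-hand side or depends on a non-nullable symbol.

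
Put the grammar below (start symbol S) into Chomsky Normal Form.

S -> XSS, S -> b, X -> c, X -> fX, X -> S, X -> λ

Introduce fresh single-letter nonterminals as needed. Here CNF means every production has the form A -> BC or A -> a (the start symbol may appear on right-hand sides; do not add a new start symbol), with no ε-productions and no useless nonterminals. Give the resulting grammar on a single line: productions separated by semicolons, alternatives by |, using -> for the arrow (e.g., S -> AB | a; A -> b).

Nullable: {X}; after ε-elimination: S -> b | SS | XSS; X -> S | c | f | fX.
After unit-elimination: S -> b | SS | XSS; X -> b | c | f | SS | fX | XSS.
TERM: introduce A -> f and substitute in every rule of length ≥2.
BIN: S -> XSS becomes S -> XB, B -> SS; X -> XSS becomes X -> XC, C -> SS.

S -> b | SS | XB; A -> f; B -> SS; C -> SS; X -> b | c | f | AX | SS | XC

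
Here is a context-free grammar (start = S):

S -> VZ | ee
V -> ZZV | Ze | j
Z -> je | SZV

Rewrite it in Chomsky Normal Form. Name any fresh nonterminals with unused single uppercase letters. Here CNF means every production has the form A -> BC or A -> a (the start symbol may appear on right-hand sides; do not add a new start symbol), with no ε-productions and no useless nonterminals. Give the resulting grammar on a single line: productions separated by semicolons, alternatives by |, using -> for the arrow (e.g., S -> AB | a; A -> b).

S -> AA | VZ; A -> e; B -> j; C -> ZV; D -> ZV; V -> j | ZA | ZC; Z -> BA | SD

No ε-productions.
No unit productions to eliminate.
TERM: introduce A -> e, B -> j and substitute in every rule of length ≥2.
BIN: V -> ZZV becomes V -> ZC, C -> ZV; Z -> SZV becomes Z -> SD, D -> ZV.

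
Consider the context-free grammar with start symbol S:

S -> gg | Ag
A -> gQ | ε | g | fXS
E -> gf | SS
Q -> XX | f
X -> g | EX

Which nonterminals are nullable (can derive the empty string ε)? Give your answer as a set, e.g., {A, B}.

Directly nullable (have an ε-rule): {A}.
Not nullable: E, Q, S, X — each has a terminal in every rule's right-hand side or depends on a non-nullable symbol.

{A}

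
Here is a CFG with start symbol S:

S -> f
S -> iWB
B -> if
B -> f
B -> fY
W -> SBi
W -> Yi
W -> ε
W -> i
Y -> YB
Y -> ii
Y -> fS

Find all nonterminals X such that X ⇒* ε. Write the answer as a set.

{W}

Directly nullable (have an ε-rule): {W}.
Not nullable: B, S, Y — each has a terminal in every rule's right-hand side or depends on a non-nullable symbol.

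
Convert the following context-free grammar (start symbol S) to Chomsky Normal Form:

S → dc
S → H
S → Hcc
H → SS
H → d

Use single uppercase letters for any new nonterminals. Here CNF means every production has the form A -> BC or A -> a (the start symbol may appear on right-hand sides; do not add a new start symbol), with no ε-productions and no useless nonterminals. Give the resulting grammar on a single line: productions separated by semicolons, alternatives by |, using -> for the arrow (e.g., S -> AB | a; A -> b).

S -> d | BA | HC | SS; A -> c; B -> d; C -> AA; H -> d | SS

No ε-productions.
After unit-elimination: S -> d | SS | dc | Hcc; H -> d | SS.
TERM: introduce A -> c, B -> d and substitute in every rule of length ≥2.
BIN: S -> HAA becomes S -> HC, C -> AA.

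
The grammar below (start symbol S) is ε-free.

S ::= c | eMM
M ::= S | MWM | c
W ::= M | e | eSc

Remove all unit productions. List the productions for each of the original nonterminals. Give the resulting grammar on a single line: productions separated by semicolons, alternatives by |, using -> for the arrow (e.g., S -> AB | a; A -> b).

Unit productions: M->S, W->M.
Unit pairs (A ⇒* B via units): (M,S), (W,M), (W,S).
S: inherits non-unit rules of {S} → c | eMM.
M: inherits non-unit rules of {M, S} → MWM | c | eMM.
W: inherits non-unit rules of {M, S, W} → MWM | c | e | eMM | eSc.

S -> c | eMM; M -> c | MWM | eMM; W -> c | e | MWM | eMM | eSc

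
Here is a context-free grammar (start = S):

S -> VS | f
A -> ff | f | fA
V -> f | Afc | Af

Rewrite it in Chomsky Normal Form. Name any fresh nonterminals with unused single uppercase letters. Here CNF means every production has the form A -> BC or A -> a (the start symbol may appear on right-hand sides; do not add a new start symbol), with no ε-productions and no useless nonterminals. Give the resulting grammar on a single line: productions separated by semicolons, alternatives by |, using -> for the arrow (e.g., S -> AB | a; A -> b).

No ε-productions.
No unit productions to eliminate.
TERM: introduce C -> c, B -> f and substitute in every rule of length ≥2.
BIN: V -> ABC becomes V -> AD, D -> BC.

S -> f | VS; A -> f | BA | BB; B -> f; C -> c; D -> BC; V -> f | AB | AD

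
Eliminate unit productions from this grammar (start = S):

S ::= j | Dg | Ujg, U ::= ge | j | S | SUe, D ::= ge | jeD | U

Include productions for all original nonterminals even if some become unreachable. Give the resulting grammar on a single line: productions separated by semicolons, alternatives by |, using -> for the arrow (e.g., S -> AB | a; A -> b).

Unit productions: D->U, U->S.
Unit pairs (A ⇒* B via units): (D,S), (D,U), (U,S).
S: inherits non-unit rules of {S} → Dg | Ujg | j.
D: inherits non-unit rules of {D, S, U} → Dg | SUe | Ujg | ge | j | jeD.
U: inherits non-unit rules of {S, U} → Dg | SUe | Ujg | ge | j.

S -> j | Dg | Ujg; D -> j | Dg | ge | SUe | Ujg | jeD; U -> j | Dg | ge | SUe | Ujg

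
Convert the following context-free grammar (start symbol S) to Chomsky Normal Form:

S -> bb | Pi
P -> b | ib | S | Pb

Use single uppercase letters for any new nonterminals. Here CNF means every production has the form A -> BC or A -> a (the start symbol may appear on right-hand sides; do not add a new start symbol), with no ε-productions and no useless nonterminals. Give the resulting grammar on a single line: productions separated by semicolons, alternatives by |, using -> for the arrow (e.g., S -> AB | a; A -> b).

S -> AA | PB; A -> b; B -> i; P -> b | AA | BA | PA | PB

No ε-productions.
After unit-elimination: S -> Pi | bb; P -> b | Pb | Pi | bb | ib.
TERM: introduce A -> b, B -> i and substitute in every rule of length ≥2.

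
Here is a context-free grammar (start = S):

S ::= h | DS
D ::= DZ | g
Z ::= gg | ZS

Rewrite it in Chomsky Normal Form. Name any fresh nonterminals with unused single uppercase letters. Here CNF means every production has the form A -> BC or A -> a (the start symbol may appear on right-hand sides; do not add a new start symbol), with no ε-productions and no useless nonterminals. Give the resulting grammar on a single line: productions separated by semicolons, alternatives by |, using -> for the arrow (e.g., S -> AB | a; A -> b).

No ε-productions.
No unit productions to eliminate.
TERM: introduce A -> g and substitute in every rule of length ≥2.

S -> h | DS; A -> g; D -> g | DZ; Z -> AA | ZS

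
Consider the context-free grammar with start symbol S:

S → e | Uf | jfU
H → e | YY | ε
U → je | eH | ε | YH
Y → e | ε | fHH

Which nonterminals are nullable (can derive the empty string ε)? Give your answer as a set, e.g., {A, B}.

Directly nullable (have an ε-rule): {H, U, Y}.
Not nullable: S — each has a terminal in every rule's right-hand side or depends on a non-nullable symbol.

{H, U, Y}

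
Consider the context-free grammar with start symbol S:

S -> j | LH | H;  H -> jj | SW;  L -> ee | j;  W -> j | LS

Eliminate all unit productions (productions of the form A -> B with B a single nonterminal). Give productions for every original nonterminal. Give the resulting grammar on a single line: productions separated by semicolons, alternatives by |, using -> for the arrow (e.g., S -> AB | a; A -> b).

S -> j | LH | SW | jj; H -> SW | jj; L -> j | ee; W -> j | LS

Unit productions: S->H.
Unit pairs (A ⇒* B via units): (S,H).
S: inherits non-unit rules of {H, S} → LH | SW | j | jj.
H: inherits non-unit rules of {H} → SW | jj.
L: inherits non-unit rules of {L} → ee | j.
W: inherits non-unit rules of {W} → LS | j.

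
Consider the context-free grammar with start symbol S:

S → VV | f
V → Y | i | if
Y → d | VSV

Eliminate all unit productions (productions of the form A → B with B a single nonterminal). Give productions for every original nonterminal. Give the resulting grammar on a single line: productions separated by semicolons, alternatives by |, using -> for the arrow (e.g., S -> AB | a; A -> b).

S -> f | VV; V -> d | i | if | VSV; Y -> d | VSV

Unit productions: V->Y.
Unit pairs (A ⇒* B via units): (V,Y).
S: inherits non-unit rules of {S} → VV | f.
V: inherits non-unit rules of {V, Y} → VSV | d | i | if.
Y: inherits non-unit rules of {Y} → VSV | d.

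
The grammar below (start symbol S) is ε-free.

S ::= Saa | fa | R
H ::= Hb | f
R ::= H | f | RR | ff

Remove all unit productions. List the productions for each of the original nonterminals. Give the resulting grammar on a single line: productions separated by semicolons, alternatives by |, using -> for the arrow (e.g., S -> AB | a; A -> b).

S -> f | Hb | RR | fa | ff | Saa; H -> f | Hb; R -> f | Hb | RR | ff

Unit productions: R->H, S->R.
Unit pairs (A ⇒* B via units): (R,H), (S,H), (S,R).
S: inherits non-unit rules of {H, R, S} → Hb | RR | Saa | f | fa | ff.
H: inherits non-unit rules of {H} → Hb | f.
R: inherits non-unit rules of {H, R} → Hb | RR | f | ff.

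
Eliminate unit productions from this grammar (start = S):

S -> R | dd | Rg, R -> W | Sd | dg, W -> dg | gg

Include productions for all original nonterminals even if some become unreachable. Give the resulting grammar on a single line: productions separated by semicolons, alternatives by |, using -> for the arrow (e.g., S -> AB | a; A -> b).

Unit productions: R->W, S->R.
Unit pairs (A ⇒* B via units): (R,W), (S,R), (S,W).
S: inherits non-unit rules of {R, S, W} → Rg | Sd | dd | dg | gg.
R: inherits non-unit rules of {R, W} → Sd | dg | gg.
W: inherits non-unit rules of {W} → dg | gg.

S -> Rg | Sd | dd | dg | gg; R -> Sd | dg | gg; W -> dg | gg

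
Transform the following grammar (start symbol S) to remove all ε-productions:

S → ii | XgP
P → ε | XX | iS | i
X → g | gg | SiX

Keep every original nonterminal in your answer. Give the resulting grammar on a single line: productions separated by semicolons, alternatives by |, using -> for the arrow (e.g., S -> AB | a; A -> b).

Nullable set: {P}.
S -> XgP: P nullable, giving Xg | XgP.
Drop P -> ε.
Unchanged (no nullable symbols): S -> ii; P -> XX; P -> i; P -> iS; X -> SiX; X -> g; X -> gg.

S -> Xg | ii | XgP; P -> i | XX | iS; X -> g | gg | SiX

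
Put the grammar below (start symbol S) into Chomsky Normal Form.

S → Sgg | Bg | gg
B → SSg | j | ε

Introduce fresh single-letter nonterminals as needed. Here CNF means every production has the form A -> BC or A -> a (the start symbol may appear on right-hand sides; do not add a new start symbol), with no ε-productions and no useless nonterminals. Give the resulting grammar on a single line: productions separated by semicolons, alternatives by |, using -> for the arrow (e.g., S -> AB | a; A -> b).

S -> g | AA | BA | SD; A -> g; B -> j | SC; C -> SA; D -> AA

Nullable: {B}; after ε-elimination: S -> g | Bg | gg | Sgg; B -> j | SSg.
No unit productions to eliminate.
TERM: introduce A -> g and substitute in every rule of length ≥2.
BIN: B -> SSA becomes B -> SC, C -> SA; S -> SAA becomes S -> SD, D -> AA.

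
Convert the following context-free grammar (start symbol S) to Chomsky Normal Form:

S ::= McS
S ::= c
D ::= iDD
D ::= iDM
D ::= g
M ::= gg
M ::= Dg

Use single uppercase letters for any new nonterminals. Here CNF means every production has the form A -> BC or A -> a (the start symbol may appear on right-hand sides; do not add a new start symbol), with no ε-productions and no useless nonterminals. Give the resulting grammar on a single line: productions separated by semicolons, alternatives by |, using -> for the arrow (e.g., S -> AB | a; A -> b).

No ε-productions.
No unit productions to eliminate.
TERM: introduce C -> c, B -> g, A -> i and substitute in every rule of length ≥2.
BIN: D -> ADD becomes D -> AE, E -> DD; D -> ADM becomes D -> AF, F -> DM; S -> MCS becomes S -> MG, G -> CS.

S -> c | MG; A -> i; B -> g; C -> c; D -> g | AE | AF; E -> DD; F -> DM; G -> CS; M -> BB | DB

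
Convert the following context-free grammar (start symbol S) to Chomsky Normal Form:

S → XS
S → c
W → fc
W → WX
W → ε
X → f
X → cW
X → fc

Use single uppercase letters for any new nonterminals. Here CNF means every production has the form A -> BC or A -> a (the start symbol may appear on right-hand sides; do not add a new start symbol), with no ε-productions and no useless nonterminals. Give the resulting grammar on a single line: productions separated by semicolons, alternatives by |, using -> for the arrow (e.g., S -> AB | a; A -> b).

S -> c | XS; A -> c; B -> f; W -> c | f | AW | BA | WX; X -> c | f | AW | BA

Nullable: {W}; after ε-elimination: S -> c | XS; W -> X | WX | fc; X -> c | f | cW | fc.
After unit-elimination: S -> c | XS; W -> c | f | WX | cW | fc; X -> c | f | cW | fc.
TERM: introduce A -> c, B -> f and substitute in every rule of length ≥2.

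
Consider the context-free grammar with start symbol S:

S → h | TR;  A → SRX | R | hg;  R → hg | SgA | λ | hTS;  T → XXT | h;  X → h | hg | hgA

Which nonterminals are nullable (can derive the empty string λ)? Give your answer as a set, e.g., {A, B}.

Directly nullable (have an ε-rule): {R}.
A is nullable via A -> R (every symbol on the right is already known nullable).
Not nullable: S, T, X — each has a terminal in every rule's right-hand side or depends on a non-nullable symbol.

{A, R}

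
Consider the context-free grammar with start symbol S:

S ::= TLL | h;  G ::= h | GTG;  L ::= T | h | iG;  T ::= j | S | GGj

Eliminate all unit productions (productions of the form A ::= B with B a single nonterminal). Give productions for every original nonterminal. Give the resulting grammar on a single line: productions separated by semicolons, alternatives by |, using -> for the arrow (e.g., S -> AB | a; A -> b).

S -> h | TLL; G -> h | GTG; L -> h | j | iG | GGj | TLL; T -> h | j | GGj | TLL

Unit productions: L->T, T->S.
Unit pairs (A ⇒* B via units): (L,S), (L,T), (T,S).
S: inherits non-unit rules of {S} → TLL | h.
G: inherits non-unit rules of {G} → GTG | h.
L: inherits non-unit rules of {L, S, T} → GGj | TLL | h | iG | j.
T: inherits non-unit rules of {S, T} → GGj | TLL | h | j.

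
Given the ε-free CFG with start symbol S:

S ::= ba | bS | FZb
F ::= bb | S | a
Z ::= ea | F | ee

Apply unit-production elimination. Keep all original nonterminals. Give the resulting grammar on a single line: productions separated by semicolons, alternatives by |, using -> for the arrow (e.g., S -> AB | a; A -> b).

Unit productions: F->S, Z->F.
Unit pairs (A ⇒* B via units): (F,S), (Z,F), (Z,S).
S: inherits non-unit rules of {S} → FZb | bS | ba.
F: inherits non-unit rules of {F, S} → FZb | a | bS | ba | bb.
Z: inherits non-unit rules of {F, S, Z} → FZb | a | bS | ba | bb | ea | ee.

S -> bS | ba | FZb; F -> a | bS | ba | bb | FZb; Z -> a | bS | ba | bb | ea | ee | FZb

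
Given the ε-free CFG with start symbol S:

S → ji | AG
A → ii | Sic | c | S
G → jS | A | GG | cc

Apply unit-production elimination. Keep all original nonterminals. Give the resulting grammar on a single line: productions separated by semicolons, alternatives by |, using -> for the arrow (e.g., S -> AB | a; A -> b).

Unit productions: A->S, G->A.
Unit pairs (A ⇒* B via units): (A,S), (G,A), (G,S).
S: inherits non-unit rules of {S} → AG | ji.
A: inherits non-unit rules of {A, S} → AG | Sic | c | ii | ji.
G: inherits non-unit rules of {A, G, S} → AG | GG | Sic | c | cc | ii | jS | ji.

S -> AG | ji; A -> c | AG | ii | ji | Sic; G -> c | AG | GG | cc | ii | jS | ji | Sic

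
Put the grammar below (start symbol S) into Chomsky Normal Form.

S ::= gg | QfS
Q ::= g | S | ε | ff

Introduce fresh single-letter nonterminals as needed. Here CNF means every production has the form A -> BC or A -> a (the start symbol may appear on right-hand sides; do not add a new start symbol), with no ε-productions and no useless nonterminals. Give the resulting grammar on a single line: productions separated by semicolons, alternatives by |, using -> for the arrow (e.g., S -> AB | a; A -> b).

Nullable: {Q}; after ε-elimination: S -> fS | gg | QfS; Q -> S | g | ff.
After unit-elimination: S -> fS | gg | QfS; Q -> g | fS | ff | gg | QfS.
TERM: introduce A -> f, B -> g and substitute in every rule of length ≥2.
BIN: Q -> QAS becomes Q -> QC, C -> AS; S -> QAS becomes S -> QD, D -> AS.

S -> AS | BB | QD; A -> f; B -> g; C -> AS; D -> AS; Q -> g | AA | AS | BB | QC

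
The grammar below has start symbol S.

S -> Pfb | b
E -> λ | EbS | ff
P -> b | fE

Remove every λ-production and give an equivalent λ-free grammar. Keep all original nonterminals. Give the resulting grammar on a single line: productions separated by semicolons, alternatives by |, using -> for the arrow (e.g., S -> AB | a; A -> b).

S -> b | Pfb; E -> bS | ff | EbS; P -> b | f | fE

Nullable set: {E}.
Drop E -> λ.
E -> EbS: E nullable, giving EbS | bS.
P -> fE: E nullable, giving f | fE.
Unchanged (no nullable symbols): S -> Pfb; S -> b; E -> ff; P -> b.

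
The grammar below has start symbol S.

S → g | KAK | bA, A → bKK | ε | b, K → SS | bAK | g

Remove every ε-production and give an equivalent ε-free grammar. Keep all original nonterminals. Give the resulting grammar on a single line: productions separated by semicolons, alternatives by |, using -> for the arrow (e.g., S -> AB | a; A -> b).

S -> b | g | KK | bA | KAK; A -> b | bKK; K -> g | SS | bK | bAK

Nullable set: {A}.
S -> KAK: A nullable, giving KAK | KK.
S -> bA: A nullable, giving b | bA.
Drop A -> ε.
K -> bAK: A nullable, giving bAK | bK.
Unchanged (no nullable symbols): S -> g; A -> b; A -> bKK; K -> SS; K -> g.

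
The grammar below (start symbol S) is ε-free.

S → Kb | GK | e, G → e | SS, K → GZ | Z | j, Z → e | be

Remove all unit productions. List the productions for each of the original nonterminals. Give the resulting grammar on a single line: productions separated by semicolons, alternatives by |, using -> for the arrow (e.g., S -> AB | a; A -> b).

Unit productions: K->Z.
Unit pairs (A ⇒* B via units): (K,Z).
S: inherits non-unit rules of {S} → GK | Kb | e.
G: inherits non-unit rules of {G} → SS | e.
K: inherits non-unit rules of {K, Z} → GZ | be | e | j.
Z: inherits non-unit rules of {Z} → be | e.

S -> e | GK | Kb; G -> e | SS; K -> e | j | GZ | be; Z -> e | be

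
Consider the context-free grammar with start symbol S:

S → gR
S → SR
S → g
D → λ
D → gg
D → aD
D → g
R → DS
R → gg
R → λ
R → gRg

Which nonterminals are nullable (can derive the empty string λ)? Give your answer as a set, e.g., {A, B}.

Directly nullable (have an ε-rule): {D, R}.
Not nullable: S — each has a terminal in every rule's right-hand side or depends on a non-nullable symbol.

{D, R}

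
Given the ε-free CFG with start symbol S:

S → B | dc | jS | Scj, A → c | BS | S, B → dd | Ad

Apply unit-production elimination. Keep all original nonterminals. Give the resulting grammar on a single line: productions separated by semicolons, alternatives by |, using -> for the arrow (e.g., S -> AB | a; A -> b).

S -> Ad | dc | dd | jS | Scj; A -> c | Ad | BS | dc | dd | jS | Scj; B -> Ad | dd

Unit productions: A->S, S->B.
Unit pairs (A ⇒* B via units): (A,B), (A,S), (S,B).
S: inherits non-unit rules of {B, S} → Ad | Scj | dc | dd | jS.
A: inherits non-unit rules of {A, B, S} → Ad | BS | Scj | c | dc | dd | jS.
B: inherits non-unit rules of {B} → Ad | dd.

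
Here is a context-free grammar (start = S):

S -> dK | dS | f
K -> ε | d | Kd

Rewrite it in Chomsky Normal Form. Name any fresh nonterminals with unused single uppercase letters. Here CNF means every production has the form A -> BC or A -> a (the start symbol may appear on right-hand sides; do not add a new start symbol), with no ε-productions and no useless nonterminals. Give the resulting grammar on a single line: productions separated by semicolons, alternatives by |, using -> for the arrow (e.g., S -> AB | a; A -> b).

S -> d | f | AK | AS; A -> d; K -> d | KA

Nullable: {K}; after ε-elimination: S -> d | f | dK | dS; K -> d | Kd.
No unit productions to eliminate.
TERM: introduce A -> d and substitute in every rule of length ≥2.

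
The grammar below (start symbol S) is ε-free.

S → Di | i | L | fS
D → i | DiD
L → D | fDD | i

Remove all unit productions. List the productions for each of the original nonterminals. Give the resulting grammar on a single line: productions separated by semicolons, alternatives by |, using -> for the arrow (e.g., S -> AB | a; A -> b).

S -> i | Di | fS | DiD | fDD; D -> i | DiD; L -> i | DiD | fDD

Unit productions: L->D, S->L.
Unit pairs (A ⇒* B via units): (L,D), (S,D), (S,L).
S: inherits non-unit rules of {D, L, S} → Di | DiD | fDD | fS | i.
D: inherits non-unit rules of {D} → DiD | i.
L: inherits non-unit rules of {D, L} → DiD | fDD | i.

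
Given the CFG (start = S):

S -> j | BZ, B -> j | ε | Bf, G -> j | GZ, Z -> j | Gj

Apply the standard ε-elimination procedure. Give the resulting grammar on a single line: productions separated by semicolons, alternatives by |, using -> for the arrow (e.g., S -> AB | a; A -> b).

Nullable set: {B}.
S -> BZ: B nullable, giving BZ | Z.
Drop B -> ε.
B -> Bf: B nullable, giving Bf | f.
Unchanged (no nullable symbols): S -> j; B -> j; G -> GZ; G -> j; Z -> Gj; Z -> j.

S -> Z | j | BZ; B -> f | j | Bf; G -> j | GZ; Z -> j | Gj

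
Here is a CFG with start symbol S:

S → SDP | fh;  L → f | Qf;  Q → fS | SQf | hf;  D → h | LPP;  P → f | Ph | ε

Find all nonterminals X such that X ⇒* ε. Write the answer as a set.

Directly nullable (have an ε-rule): {P}.
Not nullable: D, L, Q, S — each has a terminal in every rule's right-hand side or depends on a non-nullable symbol.

{P}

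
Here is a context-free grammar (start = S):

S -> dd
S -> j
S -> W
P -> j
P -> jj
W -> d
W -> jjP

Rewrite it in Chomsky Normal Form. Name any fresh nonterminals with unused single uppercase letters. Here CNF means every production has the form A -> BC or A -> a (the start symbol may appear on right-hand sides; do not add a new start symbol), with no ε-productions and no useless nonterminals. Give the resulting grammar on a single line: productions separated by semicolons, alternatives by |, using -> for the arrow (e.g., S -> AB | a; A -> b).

No ε-productions.
After unit-elimination: S -> d | j | dd | jjP; P -> j | jj; W -> d | jjP.
TERM: introduce B -> d, A -> j and substitute in every rule of length ≥2.
BIN: S -> AAP becomes S -> AC, C -> AP; W -> AAP becomes W -> AD, D -> AP.
Drop unreachable/unproductive: W.

S -> d | j | AC | BB; A -> j; B -> d; C -> AP; P -> j | AA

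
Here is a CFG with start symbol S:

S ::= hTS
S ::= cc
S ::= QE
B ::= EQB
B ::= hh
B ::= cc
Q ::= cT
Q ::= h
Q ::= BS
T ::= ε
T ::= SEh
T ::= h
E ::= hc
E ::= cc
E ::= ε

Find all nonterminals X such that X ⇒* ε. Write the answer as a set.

{E, T}

Directly nullable (have an ε-rule): {E, T}.
Not nullable: B, Q, S — each has a terminal in every rule's right-hand side or depends on a non-nullable symbol.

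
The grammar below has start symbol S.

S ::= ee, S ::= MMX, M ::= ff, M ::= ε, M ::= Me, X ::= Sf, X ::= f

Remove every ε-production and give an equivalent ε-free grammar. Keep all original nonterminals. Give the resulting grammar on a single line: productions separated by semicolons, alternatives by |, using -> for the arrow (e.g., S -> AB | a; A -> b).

Nullable set: {M}.
S -> MMX: M, M nullable, giving MMX | MX | X.
Drop M -> ε.
M -> Me: M nullable, giving Me | e.
Unchanged (no nullable symbols): S -> ee; M -> ff; X -> Sf; X -> f.

S -> X | MX | ee | MMX; M -> e | Me | ff; X -> f | Sf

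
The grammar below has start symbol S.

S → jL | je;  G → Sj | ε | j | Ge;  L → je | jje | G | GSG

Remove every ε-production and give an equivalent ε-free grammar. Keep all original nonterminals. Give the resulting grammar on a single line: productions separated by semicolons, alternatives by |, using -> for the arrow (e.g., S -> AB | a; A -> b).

Nullable set: {G, L}.
S -> jL: L nullable, giving j | jL.
Drop G -> ε.
G -> Ge: G nullable, giving Ge | e.
L -> G: G nullable, giving G.
L -> GSG: G, G nullable, giving GS | GSG | S | SG.
Unchanged (no nullable symbols): S -> je; G -> Sj; G -> j; L -> je; L -> jje.

S -> j | jL | je; G -> e | j | Ge | Sj; L -> G | S | GS | SG | je | GSG | jje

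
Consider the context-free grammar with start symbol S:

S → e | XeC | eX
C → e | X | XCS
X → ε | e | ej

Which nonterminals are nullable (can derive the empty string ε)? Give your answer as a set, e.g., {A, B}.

{C, X}

Directly nullable (have an ε-rule): {X}.
C is nullable via C -> X (every symbol on the right is already known nullable).
Not nullable: S — each has a terminal in every rule's right-hand side or depends on a non-nullable symbol.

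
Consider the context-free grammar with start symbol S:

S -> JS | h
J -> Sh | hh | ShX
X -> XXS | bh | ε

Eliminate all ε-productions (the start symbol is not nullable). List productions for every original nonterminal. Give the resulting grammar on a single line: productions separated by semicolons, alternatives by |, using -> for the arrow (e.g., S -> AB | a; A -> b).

S -> h | JS; J -> Sh | hh | ShX; X -> S | XS | bh | XXS

Nullable set: {X}.
J -> ShX: X nullable, giving Sh | ShX.
Drop X -> ε.
X -> XXS: X, X nullable, giving S | XS | XXS.
Unchanged (no nullable symbols): S -> JS; S -> h; J -> Sh; J -> hh; X -> bh.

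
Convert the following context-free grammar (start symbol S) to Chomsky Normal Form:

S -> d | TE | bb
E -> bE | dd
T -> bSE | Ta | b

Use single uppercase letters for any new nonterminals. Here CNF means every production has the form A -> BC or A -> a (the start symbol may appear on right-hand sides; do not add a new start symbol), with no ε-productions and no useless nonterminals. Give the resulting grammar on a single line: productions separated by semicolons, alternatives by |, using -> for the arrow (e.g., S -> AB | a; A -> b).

No ε-productions.
No unit productions to eliminate.
TERM: introduce C -> a, A -> b, B -> d and substitute in every rule of length ≥2.
BIN: T -> ASE becomes T -> AD, D -> SE.

S -> d | AA | TE; A -> b; B -> d; C -> a; D -> SE; E -> AE | BB; T -> b | AD | TC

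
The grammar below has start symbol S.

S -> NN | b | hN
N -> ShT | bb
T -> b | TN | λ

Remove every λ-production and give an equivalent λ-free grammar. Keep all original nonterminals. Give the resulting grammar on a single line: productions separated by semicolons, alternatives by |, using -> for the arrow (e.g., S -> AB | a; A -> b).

S -> b | NN | hN; N -> Sh | bb | ShT; T -> N | b | TN

Nullable set: {T}.
N -> ShT: T nullable, giving Sh | ShT.
Drop T -> λ.
T -> TN: T nullable, giving N | TN.
Unchanged (no nullable symbols): S -> NN; S -> b; S -> hN; N -> bb; T -> b.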